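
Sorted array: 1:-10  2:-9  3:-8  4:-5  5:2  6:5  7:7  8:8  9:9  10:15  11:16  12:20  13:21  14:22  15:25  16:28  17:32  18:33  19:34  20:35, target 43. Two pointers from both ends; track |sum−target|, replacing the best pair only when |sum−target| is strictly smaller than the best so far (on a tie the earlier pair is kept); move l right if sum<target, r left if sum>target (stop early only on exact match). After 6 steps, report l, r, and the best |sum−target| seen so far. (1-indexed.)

l=7, r=20, best |Δ|=3

l=1 r=20: -10+35=25 d=18 *, l++
l=2 r=20: -9+35=26 d=17 *, l++
l=3 r=20: -8+35=27 d=16 *, l++
l=4 r=20: -5+35=30 d=13 *, l++
l=5 r=20: 2+35=37 d=6 *, l++
l=6 r=20: 5+35=40 d=3 *, l++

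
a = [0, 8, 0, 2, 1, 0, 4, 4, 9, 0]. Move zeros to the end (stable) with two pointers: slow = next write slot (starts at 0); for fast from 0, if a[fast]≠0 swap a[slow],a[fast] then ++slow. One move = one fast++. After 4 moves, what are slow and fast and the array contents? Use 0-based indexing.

slow=0 fast=0: a[fast]=0, fast++
slow=0 fast=1: a[fast]=8≠0 swap→a[0]=8, slow++,fast++
slow=1 fast=2: a[fast]=0, fast++
slow=1 fast=3: a[fast]=2≠0 swap→a[1]=2, slow++,fast++

slow=2, fast=4, a=[8, 2, 0, 0, 1, 0, 4, 4, 9, 0]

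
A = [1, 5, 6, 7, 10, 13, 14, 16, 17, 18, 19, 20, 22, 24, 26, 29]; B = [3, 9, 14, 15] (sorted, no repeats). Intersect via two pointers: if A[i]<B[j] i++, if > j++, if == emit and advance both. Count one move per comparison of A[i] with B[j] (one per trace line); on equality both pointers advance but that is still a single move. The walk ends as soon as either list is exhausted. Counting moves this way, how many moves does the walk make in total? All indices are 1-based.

10 moves

i=1 j=1: 1<3, i++
i=2 j=1: 5>3, j++
i=2 j=2: 5<9, i++
i=3 j=2: 6<9, i++
i=4 j=2: 7<9, i++
i=5 j=2: 10>9, j++
i=5 j=3: 10<14, i++
i=6 j=3: 13<14, i++
i=7 j=3: 14==14 emit, i++,j++
i=8 j=4: 16>15, j++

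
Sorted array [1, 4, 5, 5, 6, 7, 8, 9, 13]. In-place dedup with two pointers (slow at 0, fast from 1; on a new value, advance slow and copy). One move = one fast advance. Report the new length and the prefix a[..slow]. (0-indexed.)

length 8; prefix = [1, 4, 5, 6, 7, 8, 9, 13]

slow=0 fast=1: a[fast]=4≠a[slow]=1 write a[1]=4, slow++,fast++
slow=1 fast=2: a[fast]=5≠a[slow]=4 write a[2]=5, slow++,fast++
slow=2 fast=3: a[fast]=5=a[slow] dup, fast++
slow=2 fast=4: a[fast]=6≠a[slow]=5 write a[3]=6, slow++,fast++
slow=3 fast=5: a[fast]=7≠a[slow]=6 write a[4]=7, slow++,fast++
slow=4 fast=6: a[fast]=8≠a[slow]=7 write a[5]=8, slow++,fast++
slow=5 fast=7: a[fast]=9≠a[slow]=8 write a[6]=9, slow++,fast++
slow=6 fast=8: a[fast]=13≠a[slow]=9 write a[7]=13, slow++,fast++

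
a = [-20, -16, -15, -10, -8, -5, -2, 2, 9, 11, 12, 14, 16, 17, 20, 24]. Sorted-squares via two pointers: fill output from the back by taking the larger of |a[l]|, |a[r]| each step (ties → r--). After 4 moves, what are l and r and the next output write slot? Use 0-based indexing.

l=1, r=12, next write slot=11

l=0 r=15: |-20|<=|24| out[15]=576, r--
l=0 r=14: |-20|<=|20| out[14]=400, r--
l=0 r=13: |-20|>|17| out[13]=400, l++
l=1 r=13: |-16|<=|17| out[12]=289, r--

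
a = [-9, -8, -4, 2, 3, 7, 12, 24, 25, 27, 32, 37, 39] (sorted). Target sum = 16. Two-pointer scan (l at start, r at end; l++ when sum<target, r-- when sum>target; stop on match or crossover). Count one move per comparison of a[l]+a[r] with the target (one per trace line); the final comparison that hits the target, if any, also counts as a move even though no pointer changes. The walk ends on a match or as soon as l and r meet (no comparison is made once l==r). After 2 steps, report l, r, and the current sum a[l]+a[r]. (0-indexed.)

[0,12] -9+39=30 >16 → r--
[0,11] -9+37=28 >16 → r--

l=0, r=10, sum=23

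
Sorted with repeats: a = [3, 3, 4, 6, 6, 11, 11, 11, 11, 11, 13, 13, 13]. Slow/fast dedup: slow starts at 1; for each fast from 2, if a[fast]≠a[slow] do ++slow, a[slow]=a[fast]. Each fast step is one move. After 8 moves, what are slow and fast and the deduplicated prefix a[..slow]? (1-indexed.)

slow=4, fast=10, prefix=[3, 4, 6, 11]

(s=1,f=2) a[fast]=3=a[slow] dup → fast++
(s=1,f=3) a[fast]=4≠a[slow]=3 write a[2]=4 → slow++,fast++
(s=2,f=4) a[fast]=6≠a[slow]=4 write a[3]=6 → slow++,fast++
(s=3,f=5) a[fast]=6=a[slow] dup → fast++
(s=3,f=6) a[fast]=11≠a[slow]=6 write a[4]=11 → slow++,fast++
(s=4,f=7) a[fast]=11=a[slow] dup → fast++
(s=4,f=8) a[fast]=11=a[slow] dup → fast++
(s=4,f=9) a[fast]=11=a[slow] dup → fast++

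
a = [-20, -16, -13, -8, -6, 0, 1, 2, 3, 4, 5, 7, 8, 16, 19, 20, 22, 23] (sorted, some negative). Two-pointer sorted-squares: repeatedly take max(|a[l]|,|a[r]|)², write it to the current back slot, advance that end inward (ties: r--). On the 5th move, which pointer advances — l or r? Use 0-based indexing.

r

l=0 r=17: |-20|<=|23| out[17]=529, r--
l=0 r=16: |-20|<=|22| out[16]=484, r--
l=0 r=15: |-20|<=|20| out[15]=400, r--
l=0 r=14: |-20|>|19| out[14]=400, l++
l=1 r=14: |-16|<=|19| out[13]=361, r--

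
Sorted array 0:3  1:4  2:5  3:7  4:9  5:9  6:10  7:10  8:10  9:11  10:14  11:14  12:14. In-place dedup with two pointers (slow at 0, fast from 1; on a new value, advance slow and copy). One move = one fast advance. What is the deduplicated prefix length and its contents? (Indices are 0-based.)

(s=0,f=1) a[fast]=4≠a[slow]=3 write a[1]=4 → slow++,fast++
(s=1,f=2) a[fast]=5≠a[slow]=4 write a[2]=5 → slow++,fast++
(s=2,f=3) a[fast]=7≠a[slow]=5 write a[3]=7 → slow++,fast++
(s=3,f=4) a[fast]=9≠a[slow]=7 write a[4]=9 → slow++,fast++
(s=4,f=5) a[fast]=9=a[slow] dup → fast++
(s=4,f=6) a[fast]=10≠a[slow]=9 write a[5]=10 → slow++,fast++
(s=5,f=7) a[fast]=10=a[slow] dup → fast++
(s=5,f=8) a[fast]=10=a[slow] dup → fast++
(s=5,f=9) a[fast]=11≠a[slow]=10 write a[6]=11 → slow++,fast++
(s=6,f=10) a[fast]=14≠a[slow]=11 write a[7]=14 → slow++,fast++
(s=7,f=11) a[fast]=14=a[slow] dup → fast++
(s=7,f=12) a[fast]=14=a[slow] dup → fast++

length 8; prefix = [3, 4, 5, 7, 9, 10, 11, 14]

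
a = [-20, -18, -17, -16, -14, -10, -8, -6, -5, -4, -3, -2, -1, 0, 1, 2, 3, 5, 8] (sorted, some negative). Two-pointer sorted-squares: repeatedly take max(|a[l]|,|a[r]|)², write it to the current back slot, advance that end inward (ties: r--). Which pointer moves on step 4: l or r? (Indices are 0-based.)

[0,18] |-20|>|8| out[18]=400 → l++
[1,18] |-18|>|8| out[17]=324 → l++
[2,18] |-17|>|8| out[16]=289 → l++
[3,18] |-16|>|8| out[15]=256 → l++

l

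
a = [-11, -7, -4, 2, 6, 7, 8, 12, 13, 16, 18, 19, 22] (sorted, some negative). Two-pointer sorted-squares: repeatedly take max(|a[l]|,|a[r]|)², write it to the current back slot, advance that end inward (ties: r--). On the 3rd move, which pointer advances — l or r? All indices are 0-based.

l=0 r=12: |-11|<=|22| out[12]=484, r--
l=0 r=11: |-11|<=|19| out[11]=361, r--
l=0 r=10: |-11|<=|18| out[10]=324, r--

r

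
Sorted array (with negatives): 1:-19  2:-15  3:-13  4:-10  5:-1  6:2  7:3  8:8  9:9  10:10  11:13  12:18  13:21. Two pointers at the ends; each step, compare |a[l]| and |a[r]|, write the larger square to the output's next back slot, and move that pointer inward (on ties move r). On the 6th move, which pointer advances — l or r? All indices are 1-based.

l=1 r=13: |-19|<=|21| out[13]=441, r--
l=1 r=12: |-19|>|18| out[12]=361, l++
l=2 r=12: |-15|<=|18| out[11]=324, r--
l=2 r=11: |-15|>|13| out[10]=225, l++
l=3 r=11: |-13|<=|13| out[9]=169, r--
l=3 r=10: |-13|>|10| out[8]=169, l++

l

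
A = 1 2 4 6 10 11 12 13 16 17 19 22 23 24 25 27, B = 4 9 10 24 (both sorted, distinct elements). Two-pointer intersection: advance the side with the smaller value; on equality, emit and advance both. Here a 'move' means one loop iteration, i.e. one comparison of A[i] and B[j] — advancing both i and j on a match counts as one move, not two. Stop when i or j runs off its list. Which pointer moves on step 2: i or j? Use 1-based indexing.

i

[i=1,j=1] 1<4 → i++
[i=2,j=1] 2<4 → i++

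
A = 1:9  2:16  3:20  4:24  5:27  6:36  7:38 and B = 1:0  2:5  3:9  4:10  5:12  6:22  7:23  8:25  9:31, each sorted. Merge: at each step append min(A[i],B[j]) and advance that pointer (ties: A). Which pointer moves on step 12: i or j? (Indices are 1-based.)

[i=1,j=1] A[i]=9>B[j]=0 take 0 → j++
[i=1,j=2] A[i]=9>B[j]=5 take 5 → j++
[i=1,j=3] A[i]=9<=B[j]=9 take 9 → i++
[i=2,j=3] A[i]=16>B[j]=9 take 9 → j++
[i=2,j=4] A[i]=16>B[j]=10 take 10 → j++
[i=2,j=5] A[i]=16>B[j]=12 take 12 → j++
[i=2,j=6] A[i]=16<=B[j]=22 take 16 → i++
[i=3,j=6] A[i]=20<=B[j]=22 take 20 → i++
[i=4,j=6] A[i]=24>B[j]=22 take 22 → j++
[i=4,j=7] A[i]=24>B[j]=23 take 23 → j++
[i=4,j=8] A[i]=24<=B[j]=25 take 24 → i++
[i=5,j=8] A[i]=27>B[j]=25 take 25 → j++

j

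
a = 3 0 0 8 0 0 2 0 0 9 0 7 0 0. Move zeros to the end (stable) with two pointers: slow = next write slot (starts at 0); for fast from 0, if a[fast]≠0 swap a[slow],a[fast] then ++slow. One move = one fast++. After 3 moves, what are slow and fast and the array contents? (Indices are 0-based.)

slow=0 fast=0: a[fast]=3≠0 swap→a[0]=3, slow++,fast++
slow=1 fast=1: a[fast]=0, fast++
slow=1 fast=2: a[fast]=0, fast++

slow=1, fast=3, a=[3, 0, 0, 8, 0, 0, 2, 0, 0, 9, 0, 7, 0, 0]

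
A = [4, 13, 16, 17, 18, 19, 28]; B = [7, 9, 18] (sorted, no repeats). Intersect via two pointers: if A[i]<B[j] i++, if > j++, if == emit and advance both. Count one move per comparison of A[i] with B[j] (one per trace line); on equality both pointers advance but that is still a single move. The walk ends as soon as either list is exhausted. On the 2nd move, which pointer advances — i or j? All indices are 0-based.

j

i=0 j=0: 4<7, i++
i=1 j=0: 13>7, j++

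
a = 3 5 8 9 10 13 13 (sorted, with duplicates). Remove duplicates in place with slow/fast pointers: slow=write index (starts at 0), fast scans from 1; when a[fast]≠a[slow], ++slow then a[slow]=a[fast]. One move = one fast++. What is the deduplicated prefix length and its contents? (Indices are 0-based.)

length 6; prefix = [3, 5, 8, 9, 10, 13]

slow=0 fast=1: a[fast]=5≠a[slow]=3 write a[1]=5, slow++,fast++
slow=1 fast=2: a[fast]=8≠a[slow]=5 write a[2]=8, slow++,fast++
slow=2 fast=3: a[fast]=9≠a[slow]=8 write a[3]=9, slow++,fast++
slow=3 fast=4: a[fast]=10≠a[slow]=9 write a[4]=10, slow++,fast++
slow=4 fast=5: a[fast]=13≠a[slow]=10 write a[5]=13, slow++,fast++
slow=5 fast=6: a[fast]=13=a[slow] dup, fast++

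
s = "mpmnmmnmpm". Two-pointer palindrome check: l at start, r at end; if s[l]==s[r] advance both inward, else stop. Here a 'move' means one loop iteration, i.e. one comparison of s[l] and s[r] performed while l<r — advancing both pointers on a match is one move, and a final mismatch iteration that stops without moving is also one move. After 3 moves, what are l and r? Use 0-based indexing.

l=3, r=6

[0,9] 'm'=='m' → l++,r--
[1,8] 'p'=='p' → l++,r--
[2,7] 'm'=='m' → l++,r--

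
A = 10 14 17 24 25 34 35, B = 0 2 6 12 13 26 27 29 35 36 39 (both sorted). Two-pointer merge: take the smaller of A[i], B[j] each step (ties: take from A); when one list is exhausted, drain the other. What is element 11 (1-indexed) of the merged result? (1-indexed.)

merged[11] = 26

[i=1,j=1] A[i]=10>B[j]=0 take 0 → j++
[i=1,j=2] A[i]=10>B[j]=2 take 2 → j++
[i=1,j=3] A[i]=10>B[j]=6 take 6 → j++
[i=1,j=4] A[i]=10<=B[j]=12 take 10 → i++
[i=2,j=4] A[i]=14>B[j]=12 take 12 → j++
[i=2,j=5] A[i]=14>B[j]=13 take 13 → j++
[i=2,j=6] A[i]=14<=B[j]=26 take 14 → i++
[i=3,j=6] A[i]=17<=B[j]=26 take 17 → i++
[i=4,j=6] A[i]=24<=B[j]=26 take 24 → i++
[i=5,j=6] A[i]=25<=B[j]=26 take 25 → i++
[i=6,j=6] A[i]=34>B[j]=26 take 26 → j++
[i=6,j=7] A[i]=34>B[j]=27 take 27 → j++
[i=6,j=8] A[i]=34>B[j]=29 take 29 → j++
[i=6,j=9] A[i]=34<=B[j]=35 take 34 → i++
[i=7,j=9] A[i]=35<=B[j]=35 take 35 → i++
[i=8,j=9] A done, take B[j]=35 → j++
[i=8,j=10] A done, take B[j]=36 → j++
[i=8,j=11] A done, take B[j]=39 → j++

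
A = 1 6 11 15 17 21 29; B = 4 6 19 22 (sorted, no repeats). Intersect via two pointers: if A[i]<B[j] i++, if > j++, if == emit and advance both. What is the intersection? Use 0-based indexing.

intersection = [6]

[i=0,j=0] 1<4 → i++
[i=1,j=0] 6>4 → j++
[i=1,j=1] 6==6 emit → i++,j++
[i=2,j=2] 11<19 → i++
[i=3,j=2] 15<19 → i++
[i=4,j=2] 17<19 → i++
[i=5,j=2] 21>19 → j++
[i=5,j=3] 21<22 → i++
[i=6,j=3] 29>22 → j++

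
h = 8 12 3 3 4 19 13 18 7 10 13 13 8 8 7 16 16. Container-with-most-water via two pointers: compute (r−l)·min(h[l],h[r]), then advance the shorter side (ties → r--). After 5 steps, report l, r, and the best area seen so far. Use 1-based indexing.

l=6, r=17, best area=180

l=1 r=17: min(8,16)*16=128 best=128 *, l++
l=2 r=17: min(12,16)*15=180 best=180 *, l++
l=3 r=17: min(3,16)*14=42 best=180, l++
l=4 r=17: min(3,16)*13=39 best=180, l++
l=5 r=17: min(4,16)*12=48 best=180, l++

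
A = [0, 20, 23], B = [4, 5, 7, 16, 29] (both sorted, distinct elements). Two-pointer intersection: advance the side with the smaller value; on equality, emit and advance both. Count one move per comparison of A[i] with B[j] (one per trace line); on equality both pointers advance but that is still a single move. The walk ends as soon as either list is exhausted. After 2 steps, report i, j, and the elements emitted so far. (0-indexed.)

i=1, j=1, emitted=[]

i=0 j=0: 0<4, i++
i=1 j=0: 20>4, j++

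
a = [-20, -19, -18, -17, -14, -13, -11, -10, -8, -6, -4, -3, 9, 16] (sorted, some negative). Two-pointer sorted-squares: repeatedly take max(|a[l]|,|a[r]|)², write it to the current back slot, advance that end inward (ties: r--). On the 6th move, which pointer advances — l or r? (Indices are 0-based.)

l

l=0 r=13: |-20|>|16| out[13]=400, l++
l=1 r=13: |-19|>|16| out[12]=361, l++
l=2 r=13: |-18|>|16| out[11]=324, l++
l=3 r=13: |-17|>|16| out[10]=289, l++
l=4 r=13: |-14|<=|16| out[9]=256, r--
l=4 r=12: |-14|>|9| out[8]=196, l++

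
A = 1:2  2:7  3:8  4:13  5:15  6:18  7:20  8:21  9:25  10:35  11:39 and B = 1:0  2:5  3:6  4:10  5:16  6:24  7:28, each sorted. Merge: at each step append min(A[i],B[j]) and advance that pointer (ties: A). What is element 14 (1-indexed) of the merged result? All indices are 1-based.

i=1 j=1: A[i]=2>B[j]=0 take 0, j++
i=1 j=2: A[i]=2<=B[j]=5 take 2, i++
i=2 j=2: A[i]=7>B[j]=5 take 5, j++
i=2 j=3: A[i]=7>B[j]=6 take 6, j++
i=2 j=4: A[i]=7<=B[j]=10 take 7, i++
i=3 j=4: A[i]=8<=B[j]=10 take 8, i++
i=4 j=4: A[i]=13>B[j]=10 take 10, j++
i=4 j=5: A[i]=13<=B[j]=16 take 13, i++
i=5 j=5: A[i]=15<=B[j]=16 take 15, i++
i=6 j=5: A[i]=18>B[j]=16 take 16, j++
i=6 j=6: A[i]=18<=B[j]=24 take 18, i++
i=7 j=6: A[i]=20<=B[j]=24 take 20, i++
i=8 j=6: A[i]=21<=B[j]=24 take 21, i++
i=9 j=6: A[i]=25>B[j]=24 take 24, j++
i=9 j=7: A[i]=25<=B[j]=28 take 25, i++
i=10 j=7: A[i]=35>B[j]=28 take 28, j++
i=10 j=8: B done, take A[i]=35, i++
i=11 j=8: B done, take A[i]=39, i++

merged[14] = 24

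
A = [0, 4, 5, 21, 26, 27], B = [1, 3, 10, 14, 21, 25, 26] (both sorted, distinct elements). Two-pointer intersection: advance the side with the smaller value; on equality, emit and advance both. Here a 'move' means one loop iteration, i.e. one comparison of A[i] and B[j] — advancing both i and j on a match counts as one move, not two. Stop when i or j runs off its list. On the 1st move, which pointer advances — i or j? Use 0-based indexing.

i

[i=0,j=0] 0<1 → i++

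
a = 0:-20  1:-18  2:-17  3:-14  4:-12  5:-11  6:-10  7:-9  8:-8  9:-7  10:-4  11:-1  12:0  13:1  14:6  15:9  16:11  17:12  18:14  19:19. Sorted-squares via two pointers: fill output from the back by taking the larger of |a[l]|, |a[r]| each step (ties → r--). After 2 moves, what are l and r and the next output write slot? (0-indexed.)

l=0 r=19: |-20|>|19| out[19]=400, l++
l=1 r=19: |-18|<=|19| out[18]=361, r--

l=1, r=18, next write slot=17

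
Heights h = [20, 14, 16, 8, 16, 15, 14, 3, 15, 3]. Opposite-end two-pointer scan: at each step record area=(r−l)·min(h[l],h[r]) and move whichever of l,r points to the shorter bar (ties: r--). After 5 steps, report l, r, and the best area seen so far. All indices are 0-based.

l=0 r=9: min(20,3)*9=27 best=27 *, r--
l=0 r=8: min(20,15)*8=120 best=120 *, r--
l=0 r=7: min(20,3)*7=21 best=120, r--
l=0 r=6: min(20,14)*6=84 best=120, r--
l=0 r=5: min(20,15)*5=75 best=120, r--

l=0, r=4, best area=120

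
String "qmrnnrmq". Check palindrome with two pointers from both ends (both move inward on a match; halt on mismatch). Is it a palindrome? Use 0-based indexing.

l=0 r=7: 'q'=='q', l++,r--
l=1 r=6: 'm'=='m', l++,r--
l=2 r=5: 'r'=='r', l++,r--
l=3 r=4: 'n'=='n', l++,r--

palindrome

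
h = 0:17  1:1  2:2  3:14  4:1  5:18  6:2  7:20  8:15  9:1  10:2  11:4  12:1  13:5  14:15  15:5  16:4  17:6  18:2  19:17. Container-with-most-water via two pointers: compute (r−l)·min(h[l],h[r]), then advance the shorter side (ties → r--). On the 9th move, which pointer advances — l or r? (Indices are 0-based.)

r

l=0 r=19: min(17,17)*19=323 best=323 *, r--
l=0 r=18: min(17,2)*18=36 best=323, r--
l=0 r=17: min(17,6)*17=102 best=323, r--
l=0 r=16: min(17,4)*16=64 best=323, r--
l=0 r=15: min(17,5)*15=75 best=323, r--
l=0 r=14: min(17,15)*14=210 best=323, r--
l=0 r=13: min(17,5)*13=65 best=323, r--
l=0 r=12: min(17,1)*12=12 best=323, r--
l=0 r=11: min(17,4)*11=44 best=323, r--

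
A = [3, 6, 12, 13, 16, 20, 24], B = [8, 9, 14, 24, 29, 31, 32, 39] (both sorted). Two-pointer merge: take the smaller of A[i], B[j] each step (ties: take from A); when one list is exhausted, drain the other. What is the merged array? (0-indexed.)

i=0 j=0: A[i]=3<=B[j]=8 take 3, i++
i=1 j=0: A[i]=6<=B[j]=8 take 6, i++
i=2 j=0: A[i]=12>B[j]=8 take 8, j++
i=2 j=1: A[i]=12>B[j]=9 take 9, j++
i=2 j=2: A[i]=12<=B[j]=14 take 12, i++
i=3 j=2: A[i]=13<=B[j]=14 take 13, i++
i=4 j=2: A[i]=16>B[j]=14 take 14, j++
i=4 j=3: A[i]=16<=B[j]=24 take 16, i++
i=5 j=3: A[i]=20<=B[j]=24 take 20, i++
i=6 j=3: A[i]=24<=B[j]=24 take 24, i++
i=7 j=3: A done, take B[j]=24, j++
i=7 j=4: A done, take B[j]=29, j++
i=7 j=5: A done, take B[j]=31, j++
i=7 j=6: A done, take B[j]=32, j++
i=7 j=7: A done, take B[j]=39, j++

[3, 6, 8, 9, 12, 13, 14, 16, 20, 24, 24, 29, 31, 32, 39]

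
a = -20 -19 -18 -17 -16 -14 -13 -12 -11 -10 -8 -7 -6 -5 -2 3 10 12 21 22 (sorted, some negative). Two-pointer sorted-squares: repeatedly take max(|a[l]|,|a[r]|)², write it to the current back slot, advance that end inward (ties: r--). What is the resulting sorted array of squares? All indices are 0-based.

l=0 r=19: |-20|<=|22| out[19]=484, r--
l=0 r=18: |-20|<=|21| out[18]=441, r--
l=0 r=17: |-20|>|12| out[17]=400, l++
l=1 r=17: |-19|>|12| out[16]=361, l++
l=2 r=17: |-18|>|12| out[15]=324, l++
l=3 r=17: |-17|>|12| out[14]=289, l++
l=4 r=17: |-16|>|12| out[13]=256, l++
l=5 r=17: |-14|>|12| out[12]=196, l++
l=6 r=17: |-13|>|12| out[11]=169, l++
l=7 r=17: |-12|<=|12| out[10]=144, r--
l=7 r=16: |-12|>|10| out[9]=144, l++
l=8 r=16: |-11|>|10| out[8]=121, l++
l=9 r=16: |-10|<=|10| out[7]=100, r--
l=9 r=15: |-10|>|3| out[6]=100, l++
l=10 r=15: |-8|>|3| out[5]=64, l++
l=11 r=15: |-7|>|3| out[4]=49, l++
l=12 r=15: |-6|>|3| out[3]=36, l++
l=13 r=15: |-5|>|3| out[2]=25, l++
l=14 r=15: |-2|<=|3| out[1]=9, r--
l=14 r=14: |-2|<=|-2| out[0]=4, r--

[4, 9, 25, 36, 49, 64, 100, 100, 121, 144, 144, 169, 196, 256, 289, 324, 361, 400, 441, 484]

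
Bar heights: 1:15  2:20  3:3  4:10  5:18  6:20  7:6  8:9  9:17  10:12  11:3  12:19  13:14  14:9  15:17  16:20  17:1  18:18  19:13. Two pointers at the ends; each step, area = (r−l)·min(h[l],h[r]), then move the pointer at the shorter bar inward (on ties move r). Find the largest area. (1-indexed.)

l=1 r=19: min(15,13)*18=234 best=234 *, r--
l=1 r=18: min(15,18)*17=255 best=255 *, l++
l=2 r=18: min(20,18)*16=288 best=288 *, r--
l=2 r=17: min(20,1)*15=15 best=288, r--
l=2 r=16: min(20,20)*14=280 best=288, r--
l=2 r=15: min(20,17)*13=221 best=288, r--
l=2 r=14: min(20,9)*12=108 best=288, r--
l=2 r=13: min(20,14)*11=154 best=288, r--
l=2 r=12: min(20,19)*10=190 best=288, r--
l=2 r=11: min(20,3)*9=27 best=288, r--
l=2 r=10: min(20,12)*8=96 best=288, r--
l=2 r=9: min(20,17)*7=119 best=288, r--
l=2 r=8: min(20,9)*6=54 best=288, r--
l=2 r=7: min(20,6)*5=30 best=288, r--
l=2 r=6: min(20,20)*4=80 best=288, r--
l=2 r=5: min(20,18)*3=54 best=288, r--
l=2 r=4: min(20,10)*2=20 best=288, r--
l=2 r=3: min(20,3)*1=3 best=288, r--

max area = 288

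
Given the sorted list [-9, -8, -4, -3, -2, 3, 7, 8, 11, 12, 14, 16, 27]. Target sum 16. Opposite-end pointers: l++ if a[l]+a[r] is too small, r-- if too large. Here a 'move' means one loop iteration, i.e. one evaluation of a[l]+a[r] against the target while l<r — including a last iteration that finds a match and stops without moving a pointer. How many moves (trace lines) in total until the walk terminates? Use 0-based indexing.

l=0 r=12: -9+27=18 >16, r--
l=0 r=11: -9+16=7 <16, l++
l=1 r=11: -8+16=8 <16, l++
l=2 r=11: -4+16=12 <16, l++
l=3 r=11: -3+16=13 <16, l++
l=4 r=11: -2+16=14 <16, l++
l=5 r=11: 3+16=19 >16, r--
l=5 r=10: 3+14=17 >16, r--
l=5 r=9: 3+12=15 <16, l++
l=6 r=9: 7+12=19 >16, r--
l=6 r=8: 7+11=18 >16, r--
l=6 r=7: 7+8=15 <16, l++

12 moves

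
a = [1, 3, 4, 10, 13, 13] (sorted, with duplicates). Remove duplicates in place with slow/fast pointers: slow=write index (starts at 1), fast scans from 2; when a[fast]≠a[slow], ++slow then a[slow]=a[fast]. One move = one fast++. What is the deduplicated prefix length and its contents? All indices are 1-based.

(s=1,f=2) a[fast]=3≠a[slow]=1 write a[2]=3 → slow++,fast++
(s=2,f=3) a[fast]=4≠a[slow]=3 write a[3]=4 → slow++,fast++
(s=3,f=4) a[fast]=10≠a[slow]=4 write a[4]=10 → slow++,fast++
(s=4,f=5) a[fast]=13≠a[slow]=10 write a[5]=13 → slow++,fast++
(s=5,f=6) a[fast]=13=a[slow] dup → fast++

length 5; prefix = [1, 3, 4, 10, 13]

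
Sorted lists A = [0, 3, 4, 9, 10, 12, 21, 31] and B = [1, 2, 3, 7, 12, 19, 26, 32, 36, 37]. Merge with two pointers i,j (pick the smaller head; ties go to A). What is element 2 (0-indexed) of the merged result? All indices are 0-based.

[i=0,j=0] A[i]=0<=B[j]=1 take 0 → i++
[i=1,j=0] A[i]=3>B[j]=1 take 1 → j++
[i=1,j=1] A[i]=3>B[j]=2 take 2 → j++
[i=1,j=2] A[i]=3<=B[j]=3 take 3 → i++
[i=2,j=2] A[i]=4>B[j]=3 take 3 → j++
[i=2,j=3] A[i]=4<=B[j]=7 take 4 → i++
[i=3,j=3] A[i]=9>B[j]=7 take 7 → j++
[i=3,j=4] A[i]=9<=B[j]=12 take 9 → i++
[i=4,j=4] A[i]=10<=B[j]=12 take 10 → i++
[i=5,j=4] A[i]=12<=B[j]=12 take 12 → i++
[i=6,j=4] A[i]=21>B[j]=12 take 12 → j++
[i=6,j=5] A[i]=21>B[j]=19 take 19 → j++
[i=6,j=6] A[i]=21<=B[j]=26 take 21 → i++
[i=7,j=6] A[i]=31>B[j]=26 take 26 → j++
[i=7,j=7] A[i]=31<=B[j]=32 take 31 → i++
[i=8,j=7] A done, take B[j]=32 → j++
[i=8,j=8] A done, take B[j]=36 → j++
[i=8,j=9] A done, take B[j]=37 → j++

merged[2] = 2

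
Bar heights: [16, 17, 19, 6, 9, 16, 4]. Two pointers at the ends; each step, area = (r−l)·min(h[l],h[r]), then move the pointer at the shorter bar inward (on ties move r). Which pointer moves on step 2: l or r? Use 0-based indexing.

[0,6] min(16,4)*6=24 best=24 * → r--
[0,5] min(16,16)*5=80 best=80 * → r--

r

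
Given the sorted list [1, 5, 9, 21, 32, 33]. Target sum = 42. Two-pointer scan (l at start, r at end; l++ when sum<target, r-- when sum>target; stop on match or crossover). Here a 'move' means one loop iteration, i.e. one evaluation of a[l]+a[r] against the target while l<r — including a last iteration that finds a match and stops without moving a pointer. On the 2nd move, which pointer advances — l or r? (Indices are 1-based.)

l

[1,6] 1+33=34 <42 → l++
[2,6] 5+33=38 <42 → l++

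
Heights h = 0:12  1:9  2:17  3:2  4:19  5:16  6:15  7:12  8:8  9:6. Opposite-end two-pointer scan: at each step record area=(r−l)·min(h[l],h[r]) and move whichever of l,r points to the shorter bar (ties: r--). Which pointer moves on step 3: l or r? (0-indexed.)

l=0 r=9: min(12,6)*9=54 best=54 *, r--
l=0 r=8: min(12,8)*8=64 best=64 *, r--
l=0 r=7: min(12,12)*7=84 best=84 *, r--

r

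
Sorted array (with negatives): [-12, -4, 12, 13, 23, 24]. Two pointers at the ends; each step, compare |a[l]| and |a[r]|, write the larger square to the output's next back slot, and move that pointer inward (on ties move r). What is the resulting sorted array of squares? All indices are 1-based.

l=1 r=6: |-12|<=|24| out[6]=576, r--
l=1 r=5: |-12|<=|23| out[5]=529, r--
l=1 r=4: |-12|<=|13| out[4]=169, r--
l=1 r=3: |-12|<=|12| out[3]=144, r--
l=1 r=2: |-12|>|-4| out[2]=144, l++
l=2 r=2: |-4|<=|-4| out[1]=16, r--

[16, 144, 144, 169, 529, 576]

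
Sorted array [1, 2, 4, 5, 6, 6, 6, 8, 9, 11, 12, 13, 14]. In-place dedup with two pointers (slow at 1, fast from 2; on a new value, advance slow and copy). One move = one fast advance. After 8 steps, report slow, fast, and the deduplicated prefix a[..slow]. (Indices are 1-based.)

slow=1 fast=2: a[fast]=2≠a[slow]=1 write a[2]=2, slow++,fast++
slow=2 fast=3: a[fast]=4≠a[slow]=2 write a[3]=4, slow++,fast++
slow=3 fast=4: a[fast]=5≠a[slow]=4 write a[4]=5, slow++,fast++
slow=4 fast=5: a[fast]=6≠a[slow]=5 write a[5]=6, slow++,fast++
slow=5 fast=6: a[fast]=6=a[slow] dup, fast++
slow=5 fast=7: a[fast]=6=a[slow] dup, fast++
slow=5 fast=8: a[fast]=8≠a[slow]=6 write a[6]=8, slow++,fast++
slow=6 fast=9: a[fast]=9≠a[slow]=8 write a[7]=9, slow++,fast++

slow=7, fast=10, prefix=[1, 2, 4, 5, 6, 8, 9]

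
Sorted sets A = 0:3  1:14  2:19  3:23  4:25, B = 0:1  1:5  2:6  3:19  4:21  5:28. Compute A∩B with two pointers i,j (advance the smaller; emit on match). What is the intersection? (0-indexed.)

intersection = [19]

i=0 j=0: 3>1, j++
i=0 j=1: 3<5, i++
i=1 j=1: 14>5, j++
i=1 j=2: 14>6, j++
i=1 j=3: 14<19, i++
i=2 j=3: 19==19 emit, i++,j++
i=3 j=4: 23>21, j++
i=3 j=5: 23<28, i++
i=4 j=5: 25<28, i++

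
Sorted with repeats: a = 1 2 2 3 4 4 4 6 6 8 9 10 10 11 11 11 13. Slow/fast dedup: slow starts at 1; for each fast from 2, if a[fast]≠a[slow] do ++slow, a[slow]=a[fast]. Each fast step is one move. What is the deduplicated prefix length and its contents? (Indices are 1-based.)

(s=1,f=2) a[fast]=2≠a[slow]=1 write a[2]=2 → slow++,fast++
(s=2,f=3) a[fast]=2=a[slow] dup → fast++
(s=2,f=4) a[fast]=3≠a[slow]=2 write a[3]=3 → slow++,fast++
(s=3,f=5) a[fast]=4≠a[slow]=3 write a[4]=4 → slow++,fast++
(s=4,f=6) a[fast]=4=a[slow] dup → fast++
(s=4,f=7) a[fast]=4=a[slow] dup → fast++
(s=4,f=8) a[fast]=6≠a[slow]=4 write a[5]=6 → slow++,fast++
(s=5,f=9) a[fast]=6=a[slow] dup → fast++
(s=5,f=10) a[fast]=8≠a[slow]=6 write a[6]=8 → slow++,fast++
(s=6,f=11) a[fast]=9≠a[slow]=8 write a[7]=9 → slow++,fast++
(s=7,f=12) a[fast]=10≠a[slow]=9 write a[8]=10 → slow++,fast++
(s=8,f=13) a[fast]=10=a[slow] dup → fast++
(s=8,f=14) a[fast]=11≠a[slow]=10 write a[9]=11 → slow++,fast++
(s=9,f=15) a[fast]=11=a[slow] dup → fast++
(s=9,f=16) a[fast]=11=a[slow] dup → fast++
(s=9,f=17) a[fast]=13≠a[slow]=11 write a[10]=13 → slow++,fast++

length 10; prefix = [1, 2, 3, 4, 6, 8, 9, 10, 11, 13]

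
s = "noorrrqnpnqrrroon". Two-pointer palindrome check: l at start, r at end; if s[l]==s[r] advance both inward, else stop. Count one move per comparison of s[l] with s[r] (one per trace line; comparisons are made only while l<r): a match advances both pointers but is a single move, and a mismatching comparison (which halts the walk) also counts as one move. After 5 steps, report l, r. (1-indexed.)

l=6, r=12

[1,17] 'n'=='n' → l++,r--
[2,16] 'o'=='o' → l++,r--
[3,15] 'o'=='o' → l++,r--
[4,14] 'r'=='r' → l++,r--
[5,13] 'r'=='r' → l++,r--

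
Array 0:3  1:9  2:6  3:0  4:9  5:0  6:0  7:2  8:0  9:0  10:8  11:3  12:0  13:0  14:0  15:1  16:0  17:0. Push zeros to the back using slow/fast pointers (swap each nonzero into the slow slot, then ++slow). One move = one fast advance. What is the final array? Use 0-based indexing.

[3, 9, 6, 9, 2, 8, 3, 1, 0, 0, 0, 0, 0, 0, 0, 0, 0, 0]

(s=0,f=0) a[fast]=3≠0 swap→a[0]=3 → slow++,fast++
(s=1,f=1) a[fast]=9≠0 swap→a[1]=9 → slow++,fast++
(s=2,f=2) a[fast]=6≠0 swap→a[2]=6 → slow++,fast++
(s=3,f=3) a[fast]=0 → fast++
(s=3,f=4) a[fast]=9≠0 swap→a[3]=9 → slow++,fast++
(s=4,f=5) a[fast]=0 → fast++
(s=4,f=6) a[fast]=0 → fast++
(s=4,f=7) a[fast]=2≠0 swap→a[4]=2 → slow++,fast++
(s=5,f=8) a[fast]=0 → fast++
(s=5,f=9) a[fast]=0 → fast++
(s=5,f=10) a[fast]=8≠0 swap→a[5]=8 → slow++,fast++
(s=6,f=11) a[fast]=3≠0 swap→a[6]=3 → slow++,fast++
(s=7,f=12) a[fast]=0 → fast++
(s=7,f=13) a[fast]=0 → fast++
(s=7,f=14) a[fast]=0 → fast++
(s=7,f=15) a[fast]=1≠0 swap→a[7]=1 → slow++,fast++
(s=8,f=16) a[fast]=0 → fast++
(s=8,f=17) a[fast]=0 → fast++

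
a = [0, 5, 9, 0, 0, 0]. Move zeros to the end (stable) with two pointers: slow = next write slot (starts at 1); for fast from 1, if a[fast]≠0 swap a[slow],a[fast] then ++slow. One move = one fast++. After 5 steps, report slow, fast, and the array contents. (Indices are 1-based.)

slow=3, fast=6, a=[5, 9, 0, 0, 0, 0]

slow=1 fast=1: a[fast]=0, fast++
slow=1 fast=2: a[fast]=5≠0 swap→a[1]=5, slow++,fast++
slow=2 fast=3: a[fast]=9≠0 swap→a[2]=9, slow++,fast++
slow=3 fast=4: a[fast]=0, fast++
slow=3 fast=5: a[fast]=0, fast++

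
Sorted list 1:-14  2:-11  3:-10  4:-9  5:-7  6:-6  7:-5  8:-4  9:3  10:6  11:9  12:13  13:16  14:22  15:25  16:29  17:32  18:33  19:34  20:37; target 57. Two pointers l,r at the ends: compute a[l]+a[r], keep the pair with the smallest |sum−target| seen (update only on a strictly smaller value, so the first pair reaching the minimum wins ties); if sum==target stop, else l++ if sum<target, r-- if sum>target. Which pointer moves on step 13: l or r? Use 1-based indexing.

l

l=1 r=20: -14+37=23 d=34 *, l++
l=2 r=20: -11+37=26 d=31 *, l++
l=3 r=20: -10+37=27 d=30 *, l++
l=4 r=20: -9+37=28 d=29 *, l++
l=5 r=20: -7+37=30 d=27 *, l++
l=6 r=20: -6+37=31 d=26 *, l++
l=7 r=20: -5+37=32 d=25 *, l++
l=8 r=20: -4+37=33 d=24 *, l++
l=9 r=20: 3+37=40 d=17 *, l++
l=10 r=20: 6+37=43 d=14 *, l++
l=11 r=20: 9+37=46 d=11 *, l++
l=12 r=20: 13+37=50 d=7 *, l++
l=13 r=20: 16+37=53 d=4 *, l++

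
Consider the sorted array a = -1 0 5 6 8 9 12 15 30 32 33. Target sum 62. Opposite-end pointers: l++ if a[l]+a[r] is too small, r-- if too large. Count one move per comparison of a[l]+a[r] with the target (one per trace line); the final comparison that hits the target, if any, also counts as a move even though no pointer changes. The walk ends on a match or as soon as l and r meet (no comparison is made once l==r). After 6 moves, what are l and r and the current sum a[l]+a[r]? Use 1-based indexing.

l=1 r=11: -1+33=32 <62, l++
l=2 r=11: 0+33=33 <62, l++
l=3 r=11: 5+33=38 <62, l++
l=4 r=11: 6+33=39 <62, l++
l=5 r=11: 8+33=41 <62, l++
l=6 r=11: 9+33=42 <62, l++

l=7, r=11, sum=45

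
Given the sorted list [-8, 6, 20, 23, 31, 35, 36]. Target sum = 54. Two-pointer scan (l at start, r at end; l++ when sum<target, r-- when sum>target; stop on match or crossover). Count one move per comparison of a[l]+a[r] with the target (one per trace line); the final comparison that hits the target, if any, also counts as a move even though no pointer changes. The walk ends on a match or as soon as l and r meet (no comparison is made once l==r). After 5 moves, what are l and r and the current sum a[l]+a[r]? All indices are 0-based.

l=3, r=4, sum=54

l=0 r=6: -8+36=28 <54, l++
l=1 r=6: 6+36=42 <54, l++
l=2 r=6: 20+36=56 >54, r--
l=2 r=5: 20+35=55 >54, r--
l=2 r=4: 20+31=51 <54, l++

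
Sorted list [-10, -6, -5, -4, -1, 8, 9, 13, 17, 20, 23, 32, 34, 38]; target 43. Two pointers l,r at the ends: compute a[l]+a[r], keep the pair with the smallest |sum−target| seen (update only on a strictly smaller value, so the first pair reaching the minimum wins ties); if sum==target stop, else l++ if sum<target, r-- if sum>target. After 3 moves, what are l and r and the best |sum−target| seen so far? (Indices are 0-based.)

[0,13] -10+38=28 d=15 * → l++
[1,13] -6+38=32 d=11 * → l++
[2,13] -5+38=33 d=10 * → l++

l=3, r=13, best |Δ|=10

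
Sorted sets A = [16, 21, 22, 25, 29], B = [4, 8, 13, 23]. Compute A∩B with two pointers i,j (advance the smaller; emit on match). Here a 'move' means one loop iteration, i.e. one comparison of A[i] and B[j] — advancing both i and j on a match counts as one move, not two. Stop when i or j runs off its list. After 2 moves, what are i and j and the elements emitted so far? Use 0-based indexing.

i=0 j=0: 16>4, j++
i=0 j=1: 16>8, j++

i=0, j=2, emitted=[]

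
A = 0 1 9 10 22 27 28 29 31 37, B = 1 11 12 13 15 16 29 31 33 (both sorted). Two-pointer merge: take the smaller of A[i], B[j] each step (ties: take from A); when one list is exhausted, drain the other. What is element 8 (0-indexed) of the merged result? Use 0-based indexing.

merged[8] = 15

[i=0,j=0] A[i]=0<=B[j]=1 take 0 → i++
[i=1,j=0] A[i]=1<=B[j]=1 take 1 → i++
[i=2,j=0] A[i]=9>B[j]=1 take 1 → j++
[i=2,j=1] A[i]=9<=B[j]=11 take 9 → i++
[i=3,j=1] A[i]=10<=B[j]=11 take 10 → i++
[i=4,j=1] A[i]=22>B[j]=11 take 11 → j++
[i=4,j=2] A[i]=22>B[j]=12 take 12 → j++
[i=4,j=3] A[i]=22>B[j]=13 take 13 → j++
[i=4,j=4] A[i]=22>B[j]=15 take 15 → j++
[i=4,j=5] A[i]=22>B[j]=16 take 16 → j++
[i=4,j=6] A[i]=22<=B[j]=29 take 22 → i++
[i=5,j=6] A[i]=27<=B[j]=29 take 27 → i++
[i=6,j=6] A[i]=28<=B[j]=29 take 28 → i++
[i=7,j=6] A[i]=29<=B[j]=29 take 29 → i++
[i=8,j=6] A[i]=31>B[j]=29 take 29 → j++
[i=8,j=7] A[i]=31<=B[j]=31 take 31 → i++
[i=9,j=7] A[i]=37>B[j]=31 take 31 → j++
[i=9,j=8] A[i]=37>B[j]=33 take 33 → j++
[i=9,j=9] B done, take A[i]=37 → i++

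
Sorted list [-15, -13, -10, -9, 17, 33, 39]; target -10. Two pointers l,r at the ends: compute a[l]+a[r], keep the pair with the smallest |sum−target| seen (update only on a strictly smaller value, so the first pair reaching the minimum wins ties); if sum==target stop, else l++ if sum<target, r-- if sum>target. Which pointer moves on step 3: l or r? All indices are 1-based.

l=1 r=7: -15+39=24 d=34 *, r--
l=1 r=6: -15+33=18 d=28 *, r--
l=1 r=5: -15+17=2 d=12 *, r--

r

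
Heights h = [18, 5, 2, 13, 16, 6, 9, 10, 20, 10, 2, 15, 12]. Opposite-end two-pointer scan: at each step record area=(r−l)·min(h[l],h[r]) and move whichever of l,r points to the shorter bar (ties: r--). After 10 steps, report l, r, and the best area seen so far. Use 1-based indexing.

l=7, r=9, best area=165

[1,13] min(18,12)*12=144 best=144 * → r--
[1,12] min(18,15)*11=165 best=165 * → r--
[1,11] min(18,2)*10=20 best=165 → r--
[1,10] min(18,10)*9=90 best=165 → r--
[1,9] min(18,20)*8=144 best=165 → l++
[2,9] min(5,20)*7=35 best=165 → l++
[3,9] min(2,20)*6=12 best=165 → l++
[4,9] min(13,20)*5=65 best=165 → l++
[5,9] min(16,20)*4=64 best=165 → l++
[6,9] min(6,20)*3=18 best=165 → l++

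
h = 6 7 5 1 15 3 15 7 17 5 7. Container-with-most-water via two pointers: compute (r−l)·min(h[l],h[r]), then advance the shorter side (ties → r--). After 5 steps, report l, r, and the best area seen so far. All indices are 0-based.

l=3, r=8, best area=63

[0,10] min(6,7)*10=60 best=60 * → l++
[1,10] min(7,7)*9=63 best=63 * → r--
[1,9] min(7,5)*8=40 best=63 → r--
[1,8] min(7,17)*7=49 best=63 → l++
[2,8] min(5,17)*6=30 best=63 → l++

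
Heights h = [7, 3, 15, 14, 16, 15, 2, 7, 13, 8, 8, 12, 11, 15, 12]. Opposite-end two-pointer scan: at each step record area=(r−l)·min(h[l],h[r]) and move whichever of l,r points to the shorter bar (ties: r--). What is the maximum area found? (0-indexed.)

l=0 r=14: min(7,12)*14=98 best=98 *, l++
l=1 r=14: min(3,12)*13=39 best=98, l++
l=2 r=14: min(15,12)*12=144 best=144 *, r--
l=2 r=13: min(15,15)*11=165 best=165 *, r--
l=2 r=12: min(15,11)*10=110 best=165, r--
l=2 r=11: min(15,12)*9=108 best=165, r--
l=2 r=10: min(15,8)*8=64 best=165, r--
l=2 r=9: min(15,8)*7=56 best=165, r--
l=2 r=8: min(15,13)*6=78 best=165, r--
l=2 r=7: min(15,7)*5=35 best=165, r--
l=2 r=6: min(15,2)*4=8 best=165, r--
l=2 r=5: min(15,15)*3=45 best=165, r--
l=2 r=4: min(15,16)*2=30 best=165, l++
l=3 r=4: min(14,16)*1=14 best=165, l++

max area = 165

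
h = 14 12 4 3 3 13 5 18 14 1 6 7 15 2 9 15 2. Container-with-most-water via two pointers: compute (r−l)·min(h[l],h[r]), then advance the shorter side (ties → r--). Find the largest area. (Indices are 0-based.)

max area = 210

[0,16] min(14,2)*16=32 best=32 * → r--
[0,15] min(14,15)*15=210 best=210 * → l++
[1,15] min(12,15)*14=168 best=210 → l++
[2,15] min(4,15)*13=52 best=210 → l++
[3,15] min(3,15)*12=36 best=210 → l++
[4,15] min(3,15)*11=33 best=210 → l++
[5,15] min(13,15)*10=130 best=210 → l++
[6,15] min(5,15)*9=45 best=210 → l++
[7,15] min(18,15)*8=120 best=210 → r--
[7,14] min(18,9)*7=63 best=210 → r--
[7,13] min(18,2)*6=12 best=210 → r--
[7,12] min(18,15)*5=75 best=210 → r--
[7,11] min(18,7)*4=28 best=210 → r--
[7,10] min(18,6)*3=18 best=210 → r--
[7,9] min(18,1)*2=2 best=210 → r--
[7,8] min(18,14)*1=14 best=210 → r--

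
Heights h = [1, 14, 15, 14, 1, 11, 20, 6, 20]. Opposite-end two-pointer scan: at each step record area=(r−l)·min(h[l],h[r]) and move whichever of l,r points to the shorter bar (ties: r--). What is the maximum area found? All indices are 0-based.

l=0 r=8: min(1,20)*8=8 best=8 *, l++
l=1 r=8: min(14,20)*7=98 best=98 *, l++
l=2 r=8: min(15,20)*6=90 best=98, l++
l=3 r=8: min(14,20)*5=70 best=98, l++
l=4 r=8: min(1,20)*4=4 best=98, l++
l=5 r=8: min(11,20)*3=33 best=98, l++
l=6 r=8: min(20,20)*2=40 best=98, r--
l=6 r=7: min(20,6)*1=6 best=98, r--

max area = 98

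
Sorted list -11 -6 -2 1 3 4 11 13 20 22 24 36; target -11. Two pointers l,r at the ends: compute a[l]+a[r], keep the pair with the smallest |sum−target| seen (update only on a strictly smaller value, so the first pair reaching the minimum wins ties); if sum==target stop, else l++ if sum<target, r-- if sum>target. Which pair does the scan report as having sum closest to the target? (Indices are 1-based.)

pair (-11, 1) with sum -10 (|Δ|=1)

l=1 r=12: -11+36=25 d=36 *, r--
l=1 r=11: -11+24=13 d=24 *, r--
l=1 r=10: -11+22=11 d=22 *, r--
l=1 r=9: -11+20=9 d=20 *, r--
l=1 r=8: -11+13=2 d=13 *, r--
l=1 r=7: -11+11=0 d=11 *, r--
l=1 r=6: -11+4=-7 d=4 *, r--
l=1 r=5: -11+3=-8 d=3 *, r--
l=1 r=4: -11+1=-10 d=1 *, r--
l=1 r=3: -11+-2=-13 d=2, l++
l=2 r=3: -6+-2=-8 d=3, r--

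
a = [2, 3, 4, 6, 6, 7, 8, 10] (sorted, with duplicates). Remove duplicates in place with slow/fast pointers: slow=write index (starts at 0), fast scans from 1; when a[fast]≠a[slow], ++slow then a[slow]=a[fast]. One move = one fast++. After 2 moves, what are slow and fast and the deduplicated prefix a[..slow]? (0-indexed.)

slow=2, fast=3, prefix=[2, 3, 4]

slow=0 fast=1: a[fast]=3≠a[slow]=2 write a[1]=3, slow++,fast++
slow=1 fast=2: a[fast]=4≠a[slow]=3 write a[2]=4, slow++,fast++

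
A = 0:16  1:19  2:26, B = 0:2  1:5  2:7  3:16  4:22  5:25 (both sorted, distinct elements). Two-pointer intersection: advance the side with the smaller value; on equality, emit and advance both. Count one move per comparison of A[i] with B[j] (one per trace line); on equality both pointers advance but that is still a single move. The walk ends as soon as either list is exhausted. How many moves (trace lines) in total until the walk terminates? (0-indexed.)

7 moves

[i=0,j=0] 16>2 → j++
[i=0,j=1] 16>5 → j++
[i=0,j=2] 16>7 → j++
[i=0,j=3] 16==16 emit → i++,j++
[i=1,j=4] 19<22 → i++
[i=2,j=4] 26>22 → j++
[i=2,j=5] 26>25 → j++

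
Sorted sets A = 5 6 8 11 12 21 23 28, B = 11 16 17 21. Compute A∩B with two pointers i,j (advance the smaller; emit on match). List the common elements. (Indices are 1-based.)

intersection = [11, 21]

i=1 j=1: 5<11, i++
i=2 j=1: 6<11, i++
i=3 j=1: 8<11, i++
i=4 j=1: 11==11 emit, i++,j++
i=5 j=2: 12<16, i++
i=6 j=2: 21>16, j++
i=6 j=3: 21>17, j++
i=6 j=4: 21==21 emit, i++,j++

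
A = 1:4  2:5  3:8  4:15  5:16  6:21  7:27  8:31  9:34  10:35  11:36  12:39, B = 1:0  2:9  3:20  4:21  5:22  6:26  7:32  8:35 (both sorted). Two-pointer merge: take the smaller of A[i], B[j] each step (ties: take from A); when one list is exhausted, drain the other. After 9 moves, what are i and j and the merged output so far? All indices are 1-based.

i=7, j=4, merged so far=[0, 4, 5, 8, 9, 15, 16, 20, 21]

i=1 j=1: A[i]=4>B[j]=0 take 0, j++
i=1 j=2: A[i]=4<=B[j]=9 take 4, i++
i=2 j=2: A[i]=5<=B[j]=9 take 5, i++
i=3 j=2: A[i]=8<=B[j]=9 take 8, i++
i=4 j=2: A[i]=15>B[j]=9 take 9, j++
i=4 j=3: A[i]=15<=B[j]=20 take 15, i++
i=5 j=3: A[i]=16<=B[j]=20 take 16, i++
i=6 j=3: A[i]=21>B[j]=20 take 20, j++
i=6 j=4: A[i]=21<=B[j]=21 take 21, i++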